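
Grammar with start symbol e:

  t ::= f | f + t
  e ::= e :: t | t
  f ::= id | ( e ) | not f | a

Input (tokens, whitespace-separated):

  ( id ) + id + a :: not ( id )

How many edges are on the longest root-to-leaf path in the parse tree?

[e [e [t [f ( [e [t [f id]]] )] + [t [f id] + [t [f a]]]]] :: [t [f not [f ( [e [t [f id]]] )]]]]

7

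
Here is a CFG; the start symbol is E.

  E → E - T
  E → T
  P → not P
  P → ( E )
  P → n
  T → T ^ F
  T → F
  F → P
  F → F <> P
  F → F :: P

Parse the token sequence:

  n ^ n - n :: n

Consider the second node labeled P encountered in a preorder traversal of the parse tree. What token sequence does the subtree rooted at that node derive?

n

[E [E [T [T [F [P n]]] ^ [F [P n]]]] - [T [F [F [P n]] :: [P n]]]]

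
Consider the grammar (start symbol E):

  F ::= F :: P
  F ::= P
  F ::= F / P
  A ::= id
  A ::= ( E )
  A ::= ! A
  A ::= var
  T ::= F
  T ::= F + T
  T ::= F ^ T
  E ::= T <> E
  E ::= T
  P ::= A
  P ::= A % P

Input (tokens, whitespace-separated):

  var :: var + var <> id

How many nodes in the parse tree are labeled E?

[E [T [F [F [P [A var]]] :: [P [A var]]] + [T [F [P [A var]]]]] <> [E [T [F [P [A id]]]]]]

2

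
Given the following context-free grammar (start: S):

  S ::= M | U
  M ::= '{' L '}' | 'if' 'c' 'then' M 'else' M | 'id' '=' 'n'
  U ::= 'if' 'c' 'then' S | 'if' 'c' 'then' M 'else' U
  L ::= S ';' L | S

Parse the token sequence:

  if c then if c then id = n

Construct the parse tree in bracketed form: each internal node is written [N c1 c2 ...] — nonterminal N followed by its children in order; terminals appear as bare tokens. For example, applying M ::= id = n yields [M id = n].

S
U
if c then S
if c then U
if c then if c then S
if c then if c then M
if c then if c then id = n

[S [U if c then [S [U if c then [S [M id = n]]]]]]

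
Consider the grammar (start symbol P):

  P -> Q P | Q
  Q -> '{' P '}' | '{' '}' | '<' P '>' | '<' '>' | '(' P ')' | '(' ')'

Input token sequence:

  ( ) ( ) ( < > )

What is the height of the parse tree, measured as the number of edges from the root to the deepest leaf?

6

[P [Q ( )] [P [Q ( )] [P [Q ( [P [Q < >]] )]]]]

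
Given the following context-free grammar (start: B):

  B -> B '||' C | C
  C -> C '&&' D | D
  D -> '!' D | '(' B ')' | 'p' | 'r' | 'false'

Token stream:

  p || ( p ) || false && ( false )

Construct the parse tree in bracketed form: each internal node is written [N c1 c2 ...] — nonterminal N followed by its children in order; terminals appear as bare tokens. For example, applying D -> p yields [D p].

B
B || C
B || C || C
C || C || C
D || C || C
p || C || C
p || D || C
p || ( B ) || C
p || ( C ) || C
p || ( D ) || C
p || ( p ) || C
p || ( p ) || C && D
p || ( p ) || D && D
p || ( p ) || false && D
p || ( p ) || false && ( B )
p || ( p ) || false && ( C )
p || ( p ) || false && ( D )
p || ( p ) || false && ( false )

[B [B [B [C [D p]]] || [C [D ( [B [C [D p]]] )]]] || [C [C [D false]] && [D ( [B [C [D false]]] )]]]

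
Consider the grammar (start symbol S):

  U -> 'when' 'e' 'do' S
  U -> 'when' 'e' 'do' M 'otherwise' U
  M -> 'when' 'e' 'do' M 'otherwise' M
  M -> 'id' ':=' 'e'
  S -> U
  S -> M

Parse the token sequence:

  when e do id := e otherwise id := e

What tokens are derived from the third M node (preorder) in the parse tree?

id := e

[S [M when e do [M id := e] otherwise [M id := e]]]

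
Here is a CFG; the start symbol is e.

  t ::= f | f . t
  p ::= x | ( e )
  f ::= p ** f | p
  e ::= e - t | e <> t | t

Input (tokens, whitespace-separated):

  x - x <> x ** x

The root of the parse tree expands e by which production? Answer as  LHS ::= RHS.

e ::= e <> t

[e [e [e [t [f [p x]]]] - [t [f [p x]]]] <> [t [f [p x] ** [f [p x]]]]]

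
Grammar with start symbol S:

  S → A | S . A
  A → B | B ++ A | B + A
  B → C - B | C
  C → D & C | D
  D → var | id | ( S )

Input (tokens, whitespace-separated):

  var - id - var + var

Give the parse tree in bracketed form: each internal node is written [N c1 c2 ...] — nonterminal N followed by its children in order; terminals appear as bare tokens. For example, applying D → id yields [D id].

[S [A [B [C [D var]] - [B [C [D id]] - [B [C [D var]]]]] + [A [B [C [D var]]]]]]

S
A
B + A
C - B + A
D - B + A
var - B + A
var - C - B + A
var - D - B + A
var - id - B + A
var - id - C + A
var - id - D + A
var - id - var + A
var - id - var + B
var - id - var + C
var - id - var + D
var - id - var + var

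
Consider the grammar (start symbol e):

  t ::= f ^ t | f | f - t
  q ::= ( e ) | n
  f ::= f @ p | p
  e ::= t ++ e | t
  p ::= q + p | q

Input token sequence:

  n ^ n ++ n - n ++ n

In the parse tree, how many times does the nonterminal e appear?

[e [t [f [p [q n]]] ^ [t [f [p [q n]]]]] ++ [e [t [f [p [q n]]] - [t [f [p [q n]]]]] ++ [e [t [f [p [q n]]]]]]]

3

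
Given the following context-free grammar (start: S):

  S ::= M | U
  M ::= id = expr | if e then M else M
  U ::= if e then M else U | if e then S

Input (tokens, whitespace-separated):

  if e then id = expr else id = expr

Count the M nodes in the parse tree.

3

[S [M if e then [M id = expr] else [M id = expr]]]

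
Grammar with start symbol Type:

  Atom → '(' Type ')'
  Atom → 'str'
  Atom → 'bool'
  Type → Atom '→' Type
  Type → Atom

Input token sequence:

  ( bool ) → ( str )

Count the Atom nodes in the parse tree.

[Type [Atom ( [Type [Atom bool]] )] → [Type [Atom ( [Type [Atom str]] )]]]

4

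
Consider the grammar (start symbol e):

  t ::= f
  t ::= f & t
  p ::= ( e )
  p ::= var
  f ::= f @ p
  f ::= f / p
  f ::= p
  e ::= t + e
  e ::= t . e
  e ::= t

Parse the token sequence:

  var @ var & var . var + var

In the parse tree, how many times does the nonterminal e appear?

3

[e [t [f [f [p var]] @ [p var]] & [t [f [p var]]]] . [e [t [f [p var]]] + [e [t [f [p var]]]]]]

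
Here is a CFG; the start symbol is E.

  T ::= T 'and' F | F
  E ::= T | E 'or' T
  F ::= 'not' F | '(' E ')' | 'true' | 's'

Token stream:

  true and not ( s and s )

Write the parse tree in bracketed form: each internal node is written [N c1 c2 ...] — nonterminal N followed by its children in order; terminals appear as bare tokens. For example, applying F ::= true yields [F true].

E
T
T and F
F and F
true and F
true and not F
true and not ( E )
true and not ( T )
true and not ( T and F )
true and not ( F and F )
true and not ( s and F )
true and not ( s and s )

[E [T [T [F true]] and [F not [F ( [E [T [T [F s]] and [F s]]] )]]]]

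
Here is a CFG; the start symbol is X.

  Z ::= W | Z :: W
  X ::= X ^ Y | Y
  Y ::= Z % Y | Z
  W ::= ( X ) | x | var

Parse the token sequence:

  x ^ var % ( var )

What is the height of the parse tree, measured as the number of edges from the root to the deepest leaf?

[X [X [Y [Z [W x]]]] ^ [Y [Z [W var]] % [Y [Z [W ( [X [Y [Z [W var]]]] )]]]]]

9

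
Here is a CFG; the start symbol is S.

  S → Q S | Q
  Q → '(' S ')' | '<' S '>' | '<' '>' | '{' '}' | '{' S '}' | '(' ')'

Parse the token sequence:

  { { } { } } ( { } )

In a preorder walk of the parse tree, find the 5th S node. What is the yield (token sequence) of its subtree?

{ }

[S [Q { [S [Q { }] [S [Q { }]]] }] [S [Q ( [S [Q { }]] )]]]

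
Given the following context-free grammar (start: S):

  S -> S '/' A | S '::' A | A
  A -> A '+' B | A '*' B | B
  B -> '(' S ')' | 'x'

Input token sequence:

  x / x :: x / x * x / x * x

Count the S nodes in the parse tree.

[S [S [S [S [S [A [B x]]] / [A [B x]]] :: [A [B x]]] / [A [A [B x]] * [B x]]] / [A [A [B x]] * [B x]]]

5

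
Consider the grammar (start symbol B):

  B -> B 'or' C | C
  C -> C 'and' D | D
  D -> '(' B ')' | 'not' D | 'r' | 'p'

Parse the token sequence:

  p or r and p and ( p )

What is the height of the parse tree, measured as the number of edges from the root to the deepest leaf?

6

[B [B [C [D p]]] or [C [C [C [D r]] and [D p]] and [D ( [B [C [D p]]] )]]]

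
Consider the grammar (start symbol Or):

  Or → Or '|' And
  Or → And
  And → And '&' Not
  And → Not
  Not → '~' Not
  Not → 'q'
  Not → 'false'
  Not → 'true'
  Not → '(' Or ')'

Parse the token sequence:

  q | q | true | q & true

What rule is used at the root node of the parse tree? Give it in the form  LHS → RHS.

[Or [Or [Or [Or [And [Not q]]] | [And [Not q]]] | [And [Not true]]] | [And [And [Not q]] & [Not true]]]

Or → Or '|' And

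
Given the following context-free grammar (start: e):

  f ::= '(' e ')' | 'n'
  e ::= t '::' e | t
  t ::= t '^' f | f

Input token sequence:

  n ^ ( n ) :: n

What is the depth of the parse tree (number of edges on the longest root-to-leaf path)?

[e [t [t [f n]] ^ [f ( [e [t [f n]]] )]] :: [e [t [f n]]]]

6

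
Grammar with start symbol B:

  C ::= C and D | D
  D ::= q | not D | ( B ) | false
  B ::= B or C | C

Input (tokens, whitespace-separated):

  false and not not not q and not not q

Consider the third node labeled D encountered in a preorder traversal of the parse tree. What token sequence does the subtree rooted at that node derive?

[B [C [C [C [D false]] and [D not [D not [D not [D q]]]]] and [D not [D not [D q]]]]]

not not q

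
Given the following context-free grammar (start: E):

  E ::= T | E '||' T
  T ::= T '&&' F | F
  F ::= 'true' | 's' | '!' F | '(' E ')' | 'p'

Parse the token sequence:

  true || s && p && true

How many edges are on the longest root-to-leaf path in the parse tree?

[E [E [T [F true]]] || [T [T [T [F s]] && [F p]] && [F true]]]

5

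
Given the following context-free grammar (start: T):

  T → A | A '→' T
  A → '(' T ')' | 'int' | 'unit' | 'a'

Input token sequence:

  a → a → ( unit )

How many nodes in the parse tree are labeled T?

[T [A a] → [T [A a] → [T [A ( [T [A unit]] )]]]]

4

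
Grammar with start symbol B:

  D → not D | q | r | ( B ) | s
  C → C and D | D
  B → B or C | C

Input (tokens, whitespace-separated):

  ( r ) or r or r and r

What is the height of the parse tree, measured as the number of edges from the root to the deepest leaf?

[B [B [B [C [D ( [B [C [D r]]] )]]] or [C [D r]]] or [C [C [D r]] and [D r]]]

8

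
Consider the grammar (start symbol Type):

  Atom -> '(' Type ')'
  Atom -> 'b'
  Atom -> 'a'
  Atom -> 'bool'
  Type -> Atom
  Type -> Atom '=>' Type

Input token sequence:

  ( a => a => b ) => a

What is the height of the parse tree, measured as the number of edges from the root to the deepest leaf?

[Type [Atom ( [Type [Atom a] => [Type [Atom a] => [Type [Atom b]]]] )] => [Type [Atom a]]]

6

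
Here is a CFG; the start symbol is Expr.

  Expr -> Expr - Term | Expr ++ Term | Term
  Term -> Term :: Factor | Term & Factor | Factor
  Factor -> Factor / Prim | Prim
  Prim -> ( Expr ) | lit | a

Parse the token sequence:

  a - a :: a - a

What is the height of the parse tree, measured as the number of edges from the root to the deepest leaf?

6

[Expr [Expr [Expr [Term [Factor [Prim a]]]] - [Term [Term [Factor [Prim a]]] :: [Factor [Prim a]]]] - [Term [Factor [Prim a]]]]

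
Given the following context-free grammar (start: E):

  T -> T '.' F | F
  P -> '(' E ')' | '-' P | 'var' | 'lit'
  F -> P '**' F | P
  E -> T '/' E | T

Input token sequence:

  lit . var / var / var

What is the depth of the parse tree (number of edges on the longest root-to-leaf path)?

6

[E [T [T [F [P lit]]] . [F [P var]]] / [E [T [F [P var]]] / [E [T [F [P var]]]]]]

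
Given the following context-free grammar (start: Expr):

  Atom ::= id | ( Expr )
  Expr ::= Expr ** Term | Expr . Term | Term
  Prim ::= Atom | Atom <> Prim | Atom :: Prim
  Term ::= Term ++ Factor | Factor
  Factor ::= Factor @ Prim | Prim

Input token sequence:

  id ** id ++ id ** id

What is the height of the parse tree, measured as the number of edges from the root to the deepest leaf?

[Expr [Expr [Expr [Term [Factor [Prim [Atom id]]]]] ** [Term [Term [Factor [Prim [Atom id]]]] ++ [Factor [Prim [Atom id]]]]] ** [Term [Factor [Prim [Atom id]]]]]

7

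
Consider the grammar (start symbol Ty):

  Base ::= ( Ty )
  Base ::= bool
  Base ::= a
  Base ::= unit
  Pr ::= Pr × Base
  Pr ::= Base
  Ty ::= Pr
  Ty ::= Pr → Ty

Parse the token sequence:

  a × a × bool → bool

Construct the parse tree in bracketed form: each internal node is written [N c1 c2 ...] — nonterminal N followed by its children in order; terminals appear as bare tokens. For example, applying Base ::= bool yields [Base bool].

[Ty [Pr [Pr [Pr [Base a]] × [Base a]] × [Base bool]] → [Ty [Pr [Base bool]]]]

Ty
Pr → Ty
Pr × Base → Ty
Pr × Base × Base → Ty
Base × Base × Base → Ty
a × Base × Base → Ty
a × a × Base → Ty
a × a × bool → Ty
a × a × bool → Pr
a × a × bool → Base
a × a × bool → bool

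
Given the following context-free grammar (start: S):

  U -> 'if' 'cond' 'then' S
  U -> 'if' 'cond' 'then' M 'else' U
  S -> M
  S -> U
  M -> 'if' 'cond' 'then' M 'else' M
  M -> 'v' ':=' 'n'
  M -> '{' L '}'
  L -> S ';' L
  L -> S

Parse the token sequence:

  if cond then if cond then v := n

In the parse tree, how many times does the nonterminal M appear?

1

[S [U if cond then [S [U if cond then [S [M v := n]]]]]]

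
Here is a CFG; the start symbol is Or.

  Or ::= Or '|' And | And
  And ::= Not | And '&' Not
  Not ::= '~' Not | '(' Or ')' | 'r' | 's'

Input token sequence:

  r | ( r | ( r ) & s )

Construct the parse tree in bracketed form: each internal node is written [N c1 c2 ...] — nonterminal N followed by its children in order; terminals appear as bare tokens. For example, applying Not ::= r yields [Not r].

Or
Or | And
And | And
Not | And
r | And
r | Not
r | ( Or )
r | ( Or | And )
r | ( And | And )
r | ( Not | And )
r | ( r | And )
r | ( r | And & Not )
r | ( r | Not & Not )
r | ( r | ( Or ) & Not )
r | ( r | ( And ) & Not )
r | ( r | ( Not ) & Not )
r | ( r | ( r ) & Not )
r | ( r | ( r ) & s )

[Or [Or [And [Not r]]] | [And [Not ( [Or [Or [And [Not r]]] | [And [And [Not ( [Or [And [Not r]]] )]] & [Not s]]] )]]]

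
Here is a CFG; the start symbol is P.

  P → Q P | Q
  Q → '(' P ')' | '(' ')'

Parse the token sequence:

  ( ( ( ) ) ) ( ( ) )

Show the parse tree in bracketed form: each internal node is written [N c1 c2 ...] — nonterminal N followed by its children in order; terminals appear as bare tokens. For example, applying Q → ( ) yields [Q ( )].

[P [Q ( [P [Q ( [P [Q ( )]] )]] )] [P [Q ( [P [Q ( )]] )]]]

P
Q P
( P ) P
( Q ) P
( ( P ) ) P
( ( Q ) ) P
( ( ( ) ) ) P
( ( ( ) ) ) Q
( ( ( ) ) ) ( P )
( ( ( ) ) ) ( Q )
( ( ( ) ) ) ( ( ) )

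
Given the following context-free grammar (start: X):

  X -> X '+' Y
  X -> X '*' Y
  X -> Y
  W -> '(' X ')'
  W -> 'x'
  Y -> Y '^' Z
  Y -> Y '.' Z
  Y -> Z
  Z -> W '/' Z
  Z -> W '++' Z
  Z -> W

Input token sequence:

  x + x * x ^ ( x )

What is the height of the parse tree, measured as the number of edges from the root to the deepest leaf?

8

[X [X [X [Y [Z [W x]]]] + [Y [Z [W x]]]] * [Y [Y [Z [W x]]] ^ [Z [W ( [X [Y [Z [W x]]]] )]]]]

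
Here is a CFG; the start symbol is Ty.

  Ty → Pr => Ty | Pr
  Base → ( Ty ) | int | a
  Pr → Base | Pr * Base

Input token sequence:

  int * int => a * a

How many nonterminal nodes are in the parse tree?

[Ty [Pr [Pr [Base int]] * [Base int]] => [Ty [Pr [Pr [Base a]] * [Base a]]]]

10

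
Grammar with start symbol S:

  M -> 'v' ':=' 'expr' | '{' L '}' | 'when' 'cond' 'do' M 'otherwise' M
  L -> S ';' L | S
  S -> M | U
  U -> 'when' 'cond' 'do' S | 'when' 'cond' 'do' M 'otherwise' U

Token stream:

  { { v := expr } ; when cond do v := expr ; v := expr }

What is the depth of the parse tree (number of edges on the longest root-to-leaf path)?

8

[S [M { [L [S [M { [L [S [M v := expr]]] }]] ; [L [S [U when cond do [S [M v := expr]]]] ; [L [S [M v := expr]]]]] }]]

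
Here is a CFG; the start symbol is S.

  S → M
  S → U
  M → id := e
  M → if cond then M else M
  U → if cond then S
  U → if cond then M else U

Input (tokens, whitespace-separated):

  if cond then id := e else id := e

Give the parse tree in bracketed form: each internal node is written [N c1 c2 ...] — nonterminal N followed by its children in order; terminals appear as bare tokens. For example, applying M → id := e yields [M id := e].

[S [M if cond then [M id := e] else [M id := e]]]

S
M
if cond then M else M
if cond then id := e else M
if cond then id := e else id := e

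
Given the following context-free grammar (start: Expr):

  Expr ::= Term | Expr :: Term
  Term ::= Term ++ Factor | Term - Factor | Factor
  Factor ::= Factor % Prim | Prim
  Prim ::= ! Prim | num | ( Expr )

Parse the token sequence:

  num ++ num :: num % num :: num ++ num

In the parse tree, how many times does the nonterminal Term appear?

[Expr [Expr [Expr [Term [Term [Factor [Prim num]]] ++ [Factor [Prim num]]]] :: [Term [Factor [Factor [Prim num]] % [Prim num]]]] :: [Term [Term [Factor [Prim num]]] ++ [Factor [Prim num]]]]

5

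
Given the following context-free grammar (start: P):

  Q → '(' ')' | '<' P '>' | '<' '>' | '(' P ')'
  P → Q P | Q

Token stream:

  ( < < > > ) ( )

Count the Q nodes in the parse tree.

[P [Q ( [P [Q < [P [Q < >]] >]] )] [P [Q ( )]]]

4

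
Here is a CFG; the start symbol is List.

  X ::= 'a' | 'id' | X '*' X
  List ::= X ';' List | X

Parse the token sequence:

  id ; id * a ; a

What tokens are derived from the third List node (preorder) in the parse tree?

[List [X id] ; [List [X [X id] * [X a]] ; [List [X a]]]]

a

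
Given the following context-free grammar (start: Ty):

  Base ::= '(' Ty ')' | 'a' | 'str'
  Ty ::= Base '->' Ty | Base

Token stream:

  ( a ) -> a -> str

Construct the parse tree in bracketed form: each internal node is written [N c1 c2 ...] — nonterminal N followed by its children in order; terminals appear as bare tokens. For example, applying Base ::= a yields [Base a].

[Ty [Base ( [Ty [Base a]] )] -> [Ty [Base a] -> [Ty [Base str]]]]

Ty
Base -> Ty
( Ty ) -> Ty
( Base ) -> Ty
( a ) -> Ty
( a ) -> Base -> Ty
( a ) -> a -> Ty
( a ) -> a -> Base
( a ) -> a -> str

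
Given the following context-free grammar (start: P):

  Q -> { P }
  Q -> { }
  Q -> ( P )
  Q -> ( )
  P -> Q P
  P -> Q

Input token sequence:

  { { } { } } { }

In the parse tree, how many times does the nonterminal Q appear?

[P [Q { [P [Q { }] [P [Q { }]]] }] [P [Q { }]]]

4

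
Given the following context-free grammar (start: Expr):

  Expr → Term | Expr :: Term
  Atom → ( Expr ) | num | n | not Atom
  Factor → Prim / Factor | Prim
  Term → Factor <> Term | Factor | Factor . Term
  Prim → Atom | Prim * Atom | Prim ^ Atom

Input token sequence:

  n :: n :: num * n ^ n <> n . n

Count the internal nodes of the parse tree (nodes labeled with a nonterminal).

[Expr [Expr [Expr [Term [Factor [Prim [Atom n]]]]] :: [Term [Factor [Prim [Atom n]]]]] :: [Term [Factor [Prim [Prim [Prim [Atom num]] * [Atom n]] ^ [Atom n]]] <> [Term [Factor [Prim [Atom n]]] . [Term [Factor [Prim [Atom n]]]]]]]

27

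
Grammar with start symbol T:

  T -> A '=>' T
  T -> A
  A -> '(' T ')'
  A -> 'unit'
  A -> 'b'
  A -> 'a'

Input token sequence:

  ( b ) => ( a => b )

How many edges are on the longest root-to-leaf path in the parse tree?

6

[T [A ( [T [A b]] )] => [T [A ( [T [A a] => [T [A b]]] )]]]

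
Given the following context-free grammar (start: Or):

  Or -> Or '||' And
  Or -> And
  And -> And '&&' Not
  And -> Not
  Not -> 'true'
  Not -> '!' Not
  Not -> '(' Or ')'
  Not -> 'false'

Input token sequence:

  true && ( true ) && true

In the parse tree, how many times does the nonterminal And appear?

4

[Or [And [And [And [Not true]] && [Not ( [Or [And [Not true]]] )]] && [Not true]]]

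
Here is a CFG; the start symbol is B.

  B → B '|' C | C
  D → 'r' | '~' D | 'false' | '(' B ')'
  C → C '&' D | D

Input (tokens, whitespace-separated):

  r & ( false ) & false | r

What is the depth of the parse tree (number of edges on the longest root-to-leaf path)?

8

[B [B [C [C [C [D r]] & [D ( [B [C [D false]]] )]] & [D false]]] | [C [D r]]]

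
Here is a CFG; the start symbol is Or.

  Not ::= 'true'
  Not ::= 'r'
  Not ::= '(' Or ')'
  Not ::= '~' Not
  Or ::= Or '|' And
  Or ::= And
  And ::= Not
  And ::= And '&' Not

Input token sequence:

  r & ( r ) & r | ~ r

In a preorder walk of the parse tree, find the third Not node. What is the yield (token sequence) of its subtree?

[Or [Or [And [And [And [Not r]] & [Not ( [Or [And [Not r]]] )]] & [Not r]]] | [And [Not ~ [Not r]]]]

r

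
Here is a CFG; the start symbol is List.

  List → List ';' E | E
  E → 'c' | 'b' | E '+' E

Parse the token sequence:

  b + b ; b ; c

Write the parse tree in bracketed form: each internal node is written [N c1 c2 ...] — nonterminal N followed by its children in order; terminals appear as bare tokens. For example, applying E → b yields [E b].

[List [List [List [E [E b] + [E b]]] ; [E b]] ; [E c]]

List
List ; E
List ; E ; E
E ; E ; E
E + E ; E ; E
b + E ; E ; E
b + b ; E ; E
b + b ; b ; E
b + b ; b ; c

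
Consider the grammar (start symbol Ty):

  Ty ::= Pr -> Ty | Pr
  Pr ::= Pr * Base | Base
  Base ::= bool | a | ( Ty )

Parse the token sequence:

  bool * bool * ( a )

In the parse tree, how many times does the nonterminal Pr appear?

[Ty [Pr [Pr [Pr [Base bool]] * [Base bool]] * [Base ( [Ty [Pr [Base a]]] )]]]

4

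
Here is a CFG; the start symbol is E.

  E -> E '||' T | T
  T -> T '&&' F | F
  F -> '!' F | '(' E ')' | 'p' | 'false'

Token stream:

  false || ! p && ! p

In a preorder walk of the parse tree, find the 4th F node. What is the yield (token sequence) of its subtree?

[E [E [T [F false]]] || [T [T [F ! [F p]]] && [F ! [F p]]]]

! p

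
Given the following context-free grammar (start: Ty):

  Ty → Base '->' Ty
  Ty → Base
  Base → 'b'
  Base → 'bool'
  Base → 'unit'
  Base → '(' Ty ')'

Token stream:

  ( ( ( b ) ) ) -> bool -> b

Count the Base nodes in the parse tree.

[Ty [Base ( [Ty [Base ( [Ty [Base ( [Ty [Base b]] )]] )]] )] -> [Ty [Base bool] -> [Ty [Base b]]]]

6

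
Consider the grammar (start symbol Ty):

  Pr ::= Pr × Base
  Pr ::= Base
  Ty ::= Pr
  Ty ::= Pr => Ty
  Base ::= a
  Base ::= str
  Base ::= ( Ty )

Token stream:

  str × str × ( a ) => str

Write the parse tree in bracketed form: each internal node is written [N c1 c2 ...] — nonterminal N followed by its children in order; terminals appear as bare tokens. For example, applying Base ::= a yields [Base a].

[Ty [Pr [Pr [Pr [Base str]] × [Base str]] × [Base ( [Ty [Pr [Base a]]] )]] => [Ty [Pr [Base str]]]]

Ty
Pr => Ty
Pr × Base => Ty
Pr × Base × Base => Ty
Base × Base × Base => Ty
str × Base × Base => Ty
str × str × Base => Ty
str × str × ( Ty ) => Ty
str × str × ( Pr ) => Ty
str × str × ( Base ) => Ty
str × str × ( a ) => Ty
str × str × ( a ) => Pr
str × str × ( a ) => Base
str × str × ( a ) => str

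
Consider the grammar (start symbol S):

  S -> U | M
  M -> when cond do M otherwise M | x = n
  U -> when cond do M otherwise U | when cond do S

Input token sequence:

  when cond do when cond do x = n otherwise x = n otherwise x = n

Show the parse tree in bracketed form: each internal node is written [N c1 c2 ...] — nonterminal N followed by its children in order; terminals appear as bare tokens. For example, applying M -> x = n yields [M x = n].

[S [M when cond do [M when cond do [M x = n] otherwise [M x = n]] otherwise [M x = n]]]

S
M
when cond do M otherwise M
when cond do when cond do M otherwise M otherwise M
when cond do when cond do x = n otherwise M otherwise M
when cond do when cond do x = n otherwise x = n otherwise M
when cond do when cond do x = n otherwise x = n otherwise x = n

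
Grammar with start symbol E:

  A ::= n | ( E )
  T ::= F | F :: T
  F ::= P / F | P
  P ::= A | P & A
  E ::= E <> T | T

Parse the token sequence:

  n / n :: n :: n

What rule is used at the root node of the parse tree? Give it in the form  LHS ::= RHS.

[E [T [F [P [A n]] / [F [P [A n]]]] :: [T [F [P [A n]]] :: [T [F [P [A n]]]]]]]

E ::= T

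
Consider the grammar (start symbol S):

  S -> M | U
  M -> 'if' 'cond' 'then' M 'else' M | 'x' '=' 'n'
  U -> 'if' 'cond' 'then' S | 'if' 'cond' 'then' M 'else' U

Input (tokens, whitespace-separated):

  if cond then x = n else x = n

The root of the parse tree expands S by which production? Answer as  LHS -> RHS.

[S [M if cond then [M x = n] else [M x = n]]]

S -> M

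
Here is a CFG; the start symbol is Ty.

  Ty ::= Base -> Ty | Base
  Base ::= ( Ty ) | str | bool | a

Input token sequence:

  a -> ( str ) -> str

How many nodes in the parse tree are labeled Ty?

4

[Ty [Base a] -> [Ty [Base ( [Ty [Base str]] )] -> [Ty [Base str]]]]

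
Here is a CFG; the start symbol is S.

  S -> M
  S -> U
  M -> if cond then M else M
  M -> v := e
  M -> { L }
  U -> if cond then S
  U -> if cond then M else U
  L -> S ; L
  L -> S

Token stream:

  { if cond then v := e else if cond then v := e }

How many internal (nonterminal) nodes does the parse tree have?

9

[S [M { [L [S [U if cond then [M v := e] else [U if cond then [S [M v := e]]]]]] }]]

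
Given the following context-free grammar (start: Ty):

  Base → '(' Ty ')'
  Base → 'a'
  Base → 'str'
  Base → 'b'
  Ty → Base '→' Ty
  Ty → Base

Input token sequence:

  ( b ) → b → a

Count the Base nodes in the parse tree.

4

[Ty [Base ( [Ty [Base b]] )] → [Ty [Base b] → [Ty [Base a]]]]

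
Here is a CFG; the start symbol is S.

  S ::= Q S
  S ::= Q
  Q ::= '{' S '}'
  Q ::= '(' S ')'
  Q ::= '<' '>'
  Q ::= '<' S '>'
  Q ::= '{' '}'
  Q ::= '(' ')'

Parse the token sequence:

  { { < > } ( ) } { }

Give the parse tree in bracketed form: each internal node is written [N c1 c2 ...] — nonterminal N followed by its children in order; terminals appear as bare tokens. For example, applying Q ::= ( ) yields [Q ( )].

[S [Q { [S [Q { [S [Q < >]] }] [S [Q ( )]]] }] [S [Q { }]]]

S
Q S
{ S } S
{ Q S } S
{ { S } S } S
{ { Q } S } S
{ { < > } S } S
{ { < > } Q } S
{ { < > } ( ) } S
{ { < > } ( ) } Q
{ { < > } ( ) } { }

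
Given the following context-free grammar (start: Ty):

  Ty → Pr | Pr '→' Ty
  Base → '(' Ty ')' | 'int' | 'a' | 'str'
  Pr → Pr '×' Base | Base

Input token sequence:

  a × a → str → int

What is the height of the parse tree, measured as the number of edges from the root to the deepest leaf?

5

[Ty [Pr [Pr [Base a]] × [Base a]] → [Ty [Pr [Base str]] → [Ty [Pr [Base int]]]]]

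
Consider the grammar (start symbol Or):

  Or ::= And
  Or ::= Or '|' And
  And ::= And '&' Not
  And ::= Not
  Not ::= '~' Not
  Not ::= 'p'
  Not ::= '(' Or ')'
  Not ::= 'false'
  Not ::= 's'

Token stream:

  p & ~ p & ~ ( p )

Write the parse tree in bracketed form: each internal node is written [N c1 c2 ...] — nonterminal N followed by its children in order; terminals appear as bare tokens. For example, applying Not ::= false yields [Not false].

Or
And
And & Not
And & Not & Not
Not & Not & Not
p & Not & Not
p & ~ Not & Not
p & ~ p & Not
p & ~ p & ~ Not
p & ~ p & ~ ( Or )
p & ~ p & ~ ( And )
p & ~ p & ~ ( Not )
p & ~ p & ~ ( p )

[Or [And [And [And [Not p]] & [Not ~ [Not p]]] & [Not ~ [Not ( [Or [And [Not p]]] )]]]]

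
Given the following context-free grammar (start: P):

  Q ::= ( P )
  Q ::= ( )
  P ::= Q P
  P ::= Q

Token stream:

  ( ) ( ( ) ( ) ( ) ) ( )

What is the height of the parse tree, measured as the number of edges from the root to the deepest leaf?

[P [Q ( )] [P [Q ( [P [Q ( )] [P [Q ( )] [P [Q ( )]]]] )] [P [Q ( )]]]]

7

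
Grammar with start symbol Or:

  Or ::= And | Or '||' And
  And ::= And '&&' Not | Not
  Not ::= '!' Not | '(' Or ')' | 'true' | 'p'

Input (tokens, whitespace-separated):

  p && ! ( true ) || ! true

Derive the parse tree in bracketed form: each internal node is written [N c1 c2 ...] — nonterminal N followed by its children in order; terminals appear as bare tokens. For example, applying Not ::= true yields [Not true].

Or
Or || And
And || And
And && Not || And
Not && Not || And
p && Not || And
p && ! Not || And
p && ! ( Or ) || And
p && ! ( And ) || And
p && ! ( Not ) || And
p && ! ( true ) || And
p && ! ( true ) || Not
p && ! ( true ) || ! Not
p && ! ( true ) || ! true

[Or [Or [And [And [Not p]] && [Not ! [Not ( [Or [And [Not true]]] )]]]] || [And [Not ! [Not true]]]]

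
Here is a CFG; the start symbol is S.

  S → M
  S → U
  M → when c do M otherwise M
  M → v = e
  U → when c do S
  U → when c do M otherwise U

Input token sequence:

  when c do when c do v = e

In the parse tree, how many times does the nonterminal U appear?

[S [U when c do [S [U when c do [S [M v = e]]]]]]

2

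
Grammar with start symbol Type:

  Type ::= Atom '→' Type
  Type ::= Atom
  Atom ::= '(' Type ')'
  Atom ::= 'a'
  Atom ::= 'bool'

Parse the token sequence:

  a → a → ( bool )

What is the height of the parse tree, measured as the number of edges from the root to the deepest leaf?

6

[Type [Atom a] → [Type [Atom a] → [Type [Atom ( [Type [Atom bool]] )]]]]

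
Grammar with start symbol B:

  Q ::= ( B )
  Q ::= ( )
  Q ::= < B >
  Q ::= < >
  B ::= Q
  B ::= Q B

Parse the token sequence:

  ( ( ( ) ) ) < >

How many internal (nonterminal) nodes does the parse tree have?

8

[B [Q ( [B [Q ( [B [Q ( )]] )]] )] [B [Q < >]]]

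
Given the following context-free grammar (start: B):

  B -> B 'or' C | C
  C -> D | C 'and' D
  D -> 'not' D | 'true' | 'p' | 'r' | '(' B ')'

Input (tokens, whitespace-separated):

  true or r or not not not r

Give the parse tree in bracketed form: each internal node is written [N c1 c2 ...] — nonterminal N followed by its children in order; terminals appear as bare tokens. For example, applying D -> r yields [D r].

B
B or C
B or C or C
C or C or C
D or C or C
true or C or C
true or D or C
true or r or C
true or r or D
true or r or not D
true or r or not not D
true or r or not not not D
true or r or not not not r

[B [B [B [C [D true]]] or [C [D r]]] or [C [D not [D not [D not [D r]]]]]]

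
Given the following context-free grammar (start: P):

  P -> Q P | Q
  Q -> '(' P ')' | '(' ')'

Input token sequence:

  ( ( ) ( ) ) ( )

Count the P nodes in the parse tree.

4

[P [Q ( [P [Q ( )] [P [Q ( )]]] )] [P [Q ( )]]]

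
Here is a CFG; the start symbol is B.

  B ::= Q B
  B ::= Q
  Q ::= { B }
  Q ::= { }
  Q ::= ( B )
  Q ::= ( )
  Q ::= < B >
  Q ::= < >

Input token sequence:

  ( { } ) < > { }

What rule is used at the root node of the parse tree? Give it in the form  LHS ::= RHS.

B ::= Q B

[B [Q ( [B [Q { }]] )] [B [Q < >] [B [Q { }]]]]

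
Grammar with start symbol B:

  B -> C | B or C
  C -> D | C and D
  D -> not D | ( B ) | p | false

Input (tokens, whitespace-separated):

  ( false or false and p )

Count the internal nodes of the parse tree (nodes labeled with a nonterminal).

11

[B [C [D ( [B [B [C [D false]]] or [C [C [D false]] and [D p]]] )]]]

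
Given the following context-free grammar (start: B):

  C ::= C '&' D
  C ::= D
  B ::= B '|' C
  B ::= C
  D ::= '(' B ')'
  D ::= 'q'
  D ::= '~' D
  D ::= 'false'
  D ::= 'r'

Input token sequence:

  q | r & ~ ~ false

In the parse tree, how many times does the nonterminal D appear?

5

[B [B [C [D q]]] | [C [C [D r]] & [D ~ [D ~ [D false]]]]]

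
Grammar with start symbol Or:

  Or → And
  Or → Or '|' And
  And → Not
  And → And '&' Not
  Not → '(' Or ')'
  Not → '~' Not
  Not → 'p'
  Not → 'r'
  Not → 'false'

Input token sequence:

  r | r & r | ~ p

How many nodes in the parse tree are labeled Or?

[Or [Or [Or [And [Not r]]] | [And [And [Not r]] & [Not r]]] | [And [Not ~ [Not p]]]]

3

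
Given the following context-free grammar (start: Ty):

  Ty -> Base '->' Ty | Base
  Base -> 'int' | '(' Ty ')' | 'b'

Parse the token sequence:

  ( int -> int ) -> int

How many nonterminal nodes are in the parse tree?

8

[Ty [Base ( [Ty [Base int] -> [Ty [Base int]]] )] -> [Ty [Base int]]]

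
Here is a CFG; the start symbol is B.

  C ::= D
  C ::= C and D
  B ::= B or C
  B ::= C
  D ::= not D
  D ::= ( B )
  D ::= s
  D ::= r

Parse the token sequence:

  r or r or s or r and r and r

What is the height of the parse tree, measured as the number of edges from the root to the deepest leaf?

[B [B [B [B [C [D r]]] or [C [D r]]] or [C [D s]]] or [C [C [C [D r]] and [D r]] and [D r]]]

6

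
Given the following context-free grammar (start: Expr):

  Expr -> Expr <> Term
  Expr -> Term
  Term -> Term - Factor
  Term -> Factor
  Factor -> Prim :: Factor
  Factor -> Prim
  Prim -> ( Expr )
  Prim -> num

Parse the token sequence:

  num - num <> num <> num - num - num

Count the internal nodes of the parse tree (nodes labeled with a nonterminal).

[Expr [Expr [Expr [Term [Term [Factor [Prim num]]] - [Factor [Prim num]]]] <> [Term [Factor [Prim num]]]] <> [Term [Term [Term [Factor [Prim num]]] - [Factor [Prim num]]] - [Factor [Prim num]]]]

21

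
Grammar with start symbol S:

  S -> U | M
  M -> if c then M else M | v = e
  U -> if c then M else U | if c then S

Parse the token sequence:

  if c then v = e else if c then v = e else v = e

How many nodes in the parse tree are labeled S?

1

[S [M if c then [M v = e] else [M if c then [M v = e] else [M v = e]]]]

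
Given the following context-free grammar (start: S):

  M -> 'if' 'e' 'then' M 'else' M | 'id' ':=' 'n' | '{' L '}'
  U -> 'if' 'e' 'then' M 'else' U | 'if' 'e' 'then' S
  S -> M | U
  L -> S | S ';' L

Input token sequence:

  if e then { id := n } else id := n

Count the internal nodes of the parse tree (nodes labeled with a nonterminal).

[S [M if e then [M { [L [S [M id := n]]] }] else [M id := n]]]

7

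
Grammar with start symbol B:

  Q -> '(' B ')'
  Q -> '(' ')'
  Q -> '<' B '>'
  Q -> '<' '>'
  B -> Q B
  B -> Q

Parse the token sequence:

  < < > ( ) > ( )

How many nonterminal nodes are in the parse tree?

[B [Q < [B [Q < >] [B [Q ( )]]] >] [B [Q ( )]]]

8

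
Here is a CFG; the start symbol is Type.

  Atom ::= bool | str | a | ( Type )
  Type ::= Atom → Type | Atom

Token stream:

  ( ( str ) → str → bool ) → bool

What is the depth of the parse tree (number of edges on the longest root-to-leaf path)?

6

[Type [Atom ( [Type [Atom ( [Type [Atom str]] )] → [Type [Atom str] → [Type [Atom bool]]]] )] → [Type [Atom bool]]]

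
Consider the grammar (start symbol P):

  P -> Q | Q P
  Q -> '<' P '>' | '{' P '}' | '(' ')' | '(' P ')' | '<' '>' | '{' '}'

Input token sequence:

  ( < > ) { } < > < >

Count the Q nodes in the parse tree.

5

[P [Q ( [P [Q < >]] )] [P [Q { }] [P [Q < >] [P [Q < >]]]]]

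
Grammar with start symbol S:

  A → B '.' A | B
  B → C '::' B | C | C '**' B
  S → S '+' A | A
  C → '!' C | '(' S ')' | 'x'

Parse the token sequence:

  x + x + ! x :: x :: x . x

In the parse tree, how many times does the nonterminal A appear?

[S [S [S [A [B [C x]]]] + [A [B [C x]]]] + [A [B [C ! [C x]] :: [B [C x] :: [B [C x]]]] . [A [B [C x]]]]]

4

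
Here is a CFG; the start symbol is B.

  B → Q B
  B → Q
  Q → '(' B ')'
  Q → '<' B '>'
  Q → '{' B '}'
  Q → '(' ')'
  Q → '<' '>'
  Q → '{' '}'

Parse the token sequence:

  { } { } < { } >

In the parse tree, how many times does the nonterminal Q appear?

4

[B [Q { }] [B [Q { }] [B [Q < [B [Q { }]] >]]]]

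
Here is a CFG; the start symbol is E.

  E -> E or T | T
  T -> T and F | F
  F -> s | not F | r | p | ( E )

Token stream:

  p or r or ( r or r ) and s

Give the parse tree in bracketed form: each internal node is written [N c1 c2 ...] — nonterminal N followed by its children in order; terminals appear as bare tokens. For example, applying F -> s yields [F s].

[E [E [E [T [F p]]] or [T [F r]]] or [T [T [F ( [E [E [T [F r]]] or [T [F r]]] )]] and [F s]]]

E
E or T
E or T or T
T or T or T
F or T or T
p or T or T
p or F or T
p or r or T
p or r or T and F
p or r or F and F
p or r or ( E ) and F
p or r or ( E or T ) and F
p or r or ( T or T ) and F
p or r or ( F or T ) and F
p or r or ( r or T ) and F
p or r or ( r or F ) and F
p or r or ( r or r ) and F
p or r or ( r or r ) and s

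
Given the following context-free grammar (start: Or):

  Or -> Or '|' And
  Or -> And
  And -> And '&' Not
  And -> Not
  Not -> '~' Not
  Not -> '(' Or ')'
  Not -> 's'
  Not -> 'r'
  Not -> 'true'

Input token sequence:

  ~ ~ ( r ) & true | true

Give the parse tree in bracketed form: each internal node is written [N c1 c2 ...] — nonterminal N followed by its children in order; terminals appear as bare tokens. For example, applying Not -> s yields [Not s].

[Or [Or [And [And [Not ~ [Not ~ [Not ( [Or [And [Not r]]] )]]]] & [Not true]]] | [And [Not true]]]

Or
Or | And
And | And
And & Not | And
Not & Not | And
~ Not & Not | And
~ ~ Not & Not | And
~ ~ ( Or ) & Not | And
~ ~ ( And ) & Not | And
~ ~ ( Not ) & Not | And
~ ~ ( r ) & Not | And
~ ~ ( r ) & true | And
~ ~ ( r ) & true | Not
~ ~ ( r ) & true | true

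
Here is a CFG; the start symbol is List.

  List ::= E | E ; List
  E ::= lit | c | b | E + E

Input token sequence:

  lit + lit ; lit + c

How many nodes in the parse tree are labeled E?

[List [E [E lit] + [E lit]] ; [List [E [E lit] + [E c]]]]

6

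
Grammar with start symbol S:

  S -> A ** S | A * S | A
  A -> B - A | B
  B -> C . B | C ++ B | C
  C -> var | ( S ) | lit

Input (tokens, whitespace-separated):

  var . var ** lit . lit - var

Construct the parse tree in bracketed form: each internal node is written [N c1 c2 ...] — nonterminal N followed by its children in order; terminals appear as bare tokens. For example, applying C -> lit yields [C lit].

S
A ** S
B ** S
C . B ** S
var . B ** S
var . C ** S
var . var ** S
var . var ** A
var . var ** B - A
var . var ** C . B - A
var . var ** lit . B - A
var . var ** lit . C - A
var . var ** lit . lit - A
var . var ** lit . lit - B
var . var ** lit . lit - C
var . var ** lit . lit - var

[S [A [B [C var] . [B [C var]]]] ** [S [A [B [C lit] . [B [C lit]]] - [A [B [C var]]]]]]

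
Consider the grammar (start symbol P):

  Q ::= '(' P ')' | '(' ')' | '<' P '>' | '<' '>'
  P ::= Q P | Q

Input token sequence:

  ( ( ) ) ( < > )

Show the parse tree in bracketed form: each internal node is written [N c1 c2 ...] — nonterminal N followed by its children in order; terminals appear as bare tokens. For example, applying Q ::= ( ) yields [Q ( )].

P
Q P
( P ) P
( Q ) P
( ( ) ) P
( ( ) ) Q
( ( ) ) ( P )
( ( ) ) ( Q )
( ( ) ) ( < > )

[P [Q ( [P [Q ( )]] )] [P [Q ( [P [Q < >]] )]]]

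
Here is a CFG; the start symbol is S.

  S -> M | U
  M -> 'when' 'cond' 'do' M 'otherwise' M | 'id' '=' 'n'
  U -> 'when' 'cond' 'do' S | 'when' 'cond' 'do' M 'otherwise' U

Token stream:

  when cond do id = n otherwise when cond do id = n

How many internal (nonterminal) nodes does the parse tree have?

6

[S [U when cond do [M id = n] otherwise [U when cond do [S [M id = n]]]]]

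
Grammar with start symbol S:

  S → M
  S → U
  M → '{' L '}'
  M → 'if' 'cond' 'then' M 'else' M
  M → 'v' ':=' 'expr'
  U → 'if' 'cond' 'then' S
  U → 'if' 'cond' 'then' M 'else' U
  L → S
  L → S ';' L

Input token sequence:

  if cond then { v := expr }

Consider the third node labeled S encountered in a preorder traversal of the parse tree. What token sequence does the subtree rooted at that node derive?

[S [U if cond then [S [M { [L [S [M v := expr]]] }]]]]

v := expr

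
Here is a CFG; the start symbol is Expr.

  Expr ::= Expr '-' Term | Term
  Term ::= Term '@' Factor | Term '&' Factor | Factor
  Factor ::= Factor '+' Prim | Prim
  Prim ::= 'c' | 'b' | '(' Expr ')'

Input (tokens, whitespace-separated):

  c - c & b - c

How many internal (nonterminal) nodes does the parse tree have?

[Expr [Expr [Expr [Term [Factor [Prim c]]]] - [Term [Term [Factor [Prim c]]] & [Factor [Prim b]]]] - [Term [Factor [Prim c]]]]

15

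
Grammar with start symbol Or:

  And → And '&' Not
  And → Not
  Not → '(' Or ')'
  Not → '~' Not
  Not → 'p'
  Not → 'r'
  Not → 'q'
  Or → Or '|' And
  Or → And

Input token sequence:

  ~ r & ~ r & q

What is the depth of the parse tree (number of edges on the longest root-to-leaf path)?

6

[Or [And [And [And [Not ~ [Not r]]] & [Not ~ [Not r]]] & [Not q]]]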